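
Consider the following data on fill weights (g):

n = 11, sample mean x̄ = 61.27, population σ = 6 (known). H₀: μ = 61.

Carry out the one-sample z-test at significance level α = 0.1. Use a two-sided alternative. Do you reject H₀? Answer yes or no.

reject H₀: no

SE = σ/√n = 6/√11 = 1.8091
z = (x̄−μ₀)/SE = (61.27−61)/1.8091 = 0.1492
p-value (two-sided) = 0.88136
At α=0.1: p ≥ α → fail to reject H₀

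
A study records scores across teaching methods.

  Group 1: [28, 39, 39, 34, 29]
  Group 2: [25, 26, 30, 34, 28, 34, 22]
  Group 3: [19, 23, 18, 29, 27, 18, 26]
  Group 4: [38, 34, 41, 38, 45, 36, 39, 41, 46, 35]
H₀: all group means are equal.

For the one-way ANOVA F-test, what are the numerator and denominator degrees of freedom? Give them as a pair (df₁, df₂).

degrees of freedom = [3, 25]

k = 4 groups, N = 29 total
df = (k−1, N−k) = (4−1, 29−4) = (3, 25)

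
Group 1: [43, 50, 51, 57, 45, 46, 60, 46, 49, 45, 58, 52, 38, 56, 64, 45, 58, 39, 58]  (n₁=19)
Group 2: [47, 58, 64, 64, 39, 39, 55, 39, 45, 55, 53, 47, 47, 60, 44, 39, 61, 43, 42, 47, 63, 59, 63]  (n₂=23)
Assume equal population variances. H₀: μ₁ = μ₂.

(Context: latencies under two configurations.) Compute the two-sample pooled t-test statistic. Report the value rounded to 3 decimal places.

x̄₁=50.526, s₁=7.434, n₁=19
x̄₂=51.000, s₂=9.110, n₂=23
s_p² = [18·7.434² + 22·9.110²]/40 = 70.5184
SE = √(s_p²·(1/19+1/23)) = 2.6034
t = (50.526−51.000)/2.6034 = -0.1820
df = 40

test statistic = -0.182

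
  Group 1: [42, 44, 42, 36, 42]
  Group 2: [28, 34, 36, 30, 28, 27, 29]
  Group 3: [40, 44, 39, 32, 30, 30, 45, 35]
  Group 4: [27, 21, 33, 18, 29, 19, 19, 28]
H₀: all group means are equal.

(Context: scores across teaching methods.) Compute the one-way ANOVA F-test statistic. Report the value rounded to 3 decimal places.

Group means [41.20, 30.29, 36.88, 24.25], grand mean 32.393
SSB = Σnᵢ(x̄ᵢ−x̄)² = 1110.075; SSW = ΣΣ(x−x̄ᵢ)² = 584.604
MSB = 1110.075/3 = 370.0250; MSW = 584.604/24 = 24.3585
F = MSB/MSW = 15.1908
df = (3, 24)

test statistic = 15.191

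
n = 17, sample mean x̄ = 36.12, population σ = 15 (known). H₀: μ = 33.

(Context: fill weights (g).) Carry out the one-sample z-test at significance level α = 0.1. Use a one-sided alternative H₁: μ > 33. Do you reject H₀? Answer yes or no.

reject H₀: no

SE = σ/√n = 15/√17 = 3.6380
z = (x̄−μ₀)/SE = (36.12−33)/3.6380 = 0.8576
p-value (one-sided, H₁ greater) = 0.19556
At α=0.1: p ≥ α → fail to reject H₀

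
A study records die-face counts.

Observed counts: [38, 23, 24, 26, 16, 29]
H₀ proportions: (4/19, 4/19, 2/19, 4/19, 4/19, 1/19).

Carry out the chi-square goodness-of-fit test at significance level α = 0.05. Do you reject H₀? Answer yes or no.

reject H₀: yes

n = 156; E_i = n·p_i = [32.84, 32.84, 16.42, 32.84, 32.84, 8.21]
χ² = (38−32.84)²/32.84 + (23−32.84)²/32.84 + (24−16.42)²/16.42 + (26−32.84)²/32.84 + (16−32.84)²/32.84 + (29−8.21)²/8.21 = 69.9599
df = 5
p-value (upper-tail) = 0.00000
At α=0.05: p < α → reject H₀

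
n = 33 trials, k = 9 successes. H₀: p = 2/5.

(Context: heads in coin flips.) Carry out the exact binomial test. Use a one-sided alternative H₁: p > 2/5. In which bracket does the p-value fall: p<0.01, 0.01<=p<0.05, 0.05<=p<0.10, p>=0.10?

p-value bracket: p>=0.10

Exact binomial: n=33, k=9, p₀=2/5=0.4000
P(X≥9) from Σ C(n,i)·p₀^i·(1−p₀)^(n−i)
p-value (one-sided, H₁ greater) = 0.95558
→ bracket: p>=0.10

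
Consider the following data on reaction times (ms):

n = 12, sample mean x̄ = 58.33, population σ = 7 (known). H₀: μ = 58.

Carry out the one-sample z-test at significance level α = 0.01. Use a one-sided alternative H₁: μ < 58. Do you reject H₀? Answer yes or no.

reject H₀: no

SE = σ/√n = 7/√12 = 2.0207
z = (x̄−μ₀)/SE = (58.33−58)/2.0207 = 0.1633
p-value (one-sided, H₁ less) = 0.56486
At α=0.01: p ≥ α → fail to reject H₀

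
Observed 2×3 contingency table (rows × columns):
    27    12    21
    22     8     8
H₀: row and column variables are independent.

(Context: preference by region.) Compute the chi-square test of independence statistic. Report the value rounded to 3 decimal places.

test statistic = 2.316

Row totals [60, 38], col totals [49, 20, 29], n=98
χ² = (27−30.00)²/30.00 + (12−12.24)²/12.24 + (21−17.76)²/17.76 + (22−19.00)²/19.00 + (8−7.76)²/7.76 + (8−11.24)²/11.24 = 2.3157
df = 2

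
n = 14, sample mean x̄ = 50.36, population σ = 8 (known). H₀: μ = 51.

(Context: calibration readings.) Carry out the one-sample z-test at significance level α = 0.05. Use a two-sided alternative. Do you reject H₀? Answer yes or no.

reject H₀: no

SE = σ/√n = 8/√14 = 2.1381
z = (x̄−μ₀)/SE = (50.36−51)/2.1381 = -0.2993
p-value (two-sided) = 0.76469
At α=0.05: p ≥ α → fail to reject H₀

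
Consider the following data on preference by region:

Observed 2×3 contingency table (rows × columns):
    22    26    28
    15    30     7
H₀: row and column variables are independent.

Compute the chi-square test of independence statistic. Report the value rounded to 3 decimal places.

test statistic = 10.064

Row totals [76, 52], col totals [37, 56, 35], n=128
χ² = (22−21.97)²/21.97 + (26−33.25)²/33.25 + (28−20.78)²/20.78 + (15−15.03)²/15.03 + (30−22.75)²/22.75 + (7−14.22)²/14.22 = 10.0638
df = 2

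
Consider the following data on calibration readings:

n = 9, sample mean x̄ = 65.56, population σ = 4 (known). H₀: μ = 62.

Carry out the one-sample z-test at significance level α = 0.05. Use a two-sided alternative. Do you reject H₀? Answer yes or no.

reject H₀: yes

SE = σ/√n = 4/√9 = 1.3333
z = (x̄−μ₀)/SE = (65.56−62)/1.3333 = 2.6700
p-value (two-sided) = 0.00759
At α=0.05: p < α → reject H₀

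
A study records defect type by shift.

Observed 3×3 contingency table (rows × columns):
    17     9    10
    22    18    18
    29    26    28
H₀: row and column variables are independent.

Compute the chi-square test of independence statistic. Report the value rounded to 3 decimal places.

Row totals [36, 58, 83], col totals [68, 53, 56], n=177
χ² = (17−13.83)²/13.83 + (9−10.78)²/10.78 + (10−11.39)²/11.39 + (22−22.28)²/22.28 + (18−17.37)²/17.37 + (18−18.35)²/18.35 + (29−31.89)²/31.89 + (26−24.85)²/24.85 + (28−26.26)²/26.26 = 1.6527
df = 4

test statistic = 1.653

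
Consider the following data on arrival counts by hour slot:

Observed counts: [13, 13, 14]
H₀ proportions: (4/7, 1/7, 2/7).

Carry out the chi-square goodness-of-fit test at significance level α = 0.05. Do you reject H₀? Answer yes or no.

reject H₀: yes

n = 40; E_i = n·p_i = [22.86, 5.71, 11.43]
χ² = (13−22.86)²/22.86 + (13−5.71)²/5.71 + (14−11.43)²/11.43 = 14.1188
df = 2
p-value (upper-tail) = 0.00086
At α=0.05: p < α → reject H₀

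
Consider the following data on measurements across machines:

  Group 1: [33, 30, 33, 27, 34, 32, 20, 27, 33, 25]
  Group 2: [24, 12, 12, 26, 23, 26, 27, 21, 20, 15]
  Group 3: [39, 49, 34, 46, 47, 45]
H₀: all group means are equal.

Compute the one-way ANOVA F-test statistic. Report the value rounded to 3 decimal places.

test statistic = 34.609

Group means [29.40, 20.60, 43.33], grand mean 29.231
SSB = Σnᵢ(x̄ᵢ−x̄)² = 1938.482; SSW = ΣΣ(x−x̄ᵢ)² = 644.133
MSB = 1938.482/2 = 969.2410; MSW = 644.133/23 = 28.0058
F = MSB/MSW = 34.6086
df = (2, 23)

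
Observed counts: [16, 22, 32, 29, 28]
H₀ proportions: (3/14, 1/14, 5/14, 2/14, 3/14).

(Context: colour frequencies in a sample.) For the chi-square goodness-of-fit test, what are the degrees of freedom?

df = k − 1 = 5 − 1 = 4

degrees of freedom = 4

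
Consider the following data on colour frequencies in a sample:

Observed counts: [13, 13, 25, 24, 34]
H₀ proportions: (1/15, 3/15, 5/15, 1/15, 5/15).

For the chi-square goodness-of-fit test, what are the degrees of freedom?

df = k − 1 = 5 − 1 = 4

degrees of freedom = 4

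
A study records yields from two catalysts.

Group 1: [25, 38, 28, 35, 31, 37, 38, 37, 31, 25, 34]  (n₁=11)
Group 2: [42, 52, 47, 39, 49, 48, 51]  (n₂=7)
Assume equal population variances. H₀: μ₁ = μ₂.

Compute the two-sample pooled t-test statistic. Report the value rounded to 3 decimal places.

test statistic = -6.024

x̄₁=32.636, s₁=4.965, n₁=11
x̄₂=46.857, s₂=4.741, n₂=7
s_p² = [10·4.965² + 6·4.741²]/16 = 23.8377
SE = √(s_p²·(1/11+1/7)) = 2.3606
t = (32.636−46.857)/2.3606 = -6.0242
df = 16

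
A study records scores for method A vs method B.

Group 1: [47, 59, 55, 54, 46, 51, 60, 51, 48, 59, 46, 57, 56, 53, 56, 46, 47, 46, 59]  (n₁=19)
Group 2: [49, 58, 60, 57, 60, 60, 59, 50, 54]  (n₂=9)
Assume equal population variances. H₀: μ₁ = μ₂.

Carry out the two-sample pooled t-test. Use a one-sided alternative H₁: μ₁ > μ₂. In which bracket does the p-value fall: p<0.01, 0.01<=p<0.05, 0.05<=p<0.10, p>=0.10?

p-value bracket: p>=0.10

x̄₁=52.421, s₁=5.221, n₁=19
x̄₂=56.333, s₂=4.330, n₂=9
s_p² = [18·5.221² + 8·4.330²]/26 = 24.6397
SE = √(s_p²·(1/19+1/9)) = 2.0086
t = (52.421−56.333)/2.0086 = -1.9477
df = 26
p-value (one-sided, H₁ greater) = 0.96884
→ bracket: p>=0.10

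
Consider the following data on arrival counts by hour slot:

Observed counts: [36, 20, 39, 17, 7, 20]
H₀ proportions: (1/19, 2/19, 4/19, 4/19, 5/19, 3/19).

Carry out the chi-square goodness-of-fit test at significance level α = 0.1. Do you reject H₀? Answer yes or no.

reject H₀: yes

n = 139; E_i = n·p_i = [7.32, 14.63, 29.26, 29.26, 36.58, 21.95]
χ² = (36−7.32)²/7.32 + (20−14.63)²/14.63 + (39−29.26)²/29.26 + (17−29.26)²/29.26 + (7−36.58)²/36.58 + (20−21.95)²/21.95 = 146.9067
df = 5
p-value (upper-tail) = 0.00000
At α=0.1: p < α → reject H₀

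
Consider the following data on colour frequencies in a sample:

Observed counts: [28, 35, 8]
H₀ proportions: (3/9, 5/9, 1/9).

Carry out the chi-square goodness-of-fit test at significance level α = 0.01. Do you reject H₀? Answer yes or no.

reject H₀: no

n = 71; E_i = n·p_i = [23.67, 39.44, 7.89]
χ² = (28−23.67)²/23.67 + (35−39.44)²/39.44 + (8−7.89)²/7.89 = 1.2958
df = 2
p-value (upper-tail) = 0.52315
At α=0.01: p ≥ α → fail to reject H₀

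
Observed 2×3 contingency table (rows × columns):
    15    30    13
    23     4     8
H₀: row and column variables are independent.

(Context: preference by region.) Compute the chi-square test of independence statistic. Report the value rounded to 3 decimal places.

Row totals [58, 35], col totals [38, 34, 21], n=93
χ² = (15−23.70)²/23.70 + (30−21.20)²/21.20 + (13−13.10)²/13.10 + (23−14.30)²/14.30 + (4−12.80)²/12.80 + (8−7.90)²/7.90 = 18.1809
df = 2

test statistic = 18.181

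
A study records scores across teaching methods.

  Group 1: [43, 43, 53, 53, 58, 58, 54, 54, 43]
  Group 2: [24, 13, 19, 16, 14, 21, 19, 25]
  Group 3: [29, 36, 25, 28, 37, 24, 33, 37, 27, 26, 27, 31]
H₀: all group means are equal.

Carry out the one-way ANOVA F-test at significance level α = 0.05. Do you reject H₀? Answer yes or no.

Group means [51.00, 18.88, 30.00], grand mean 33.448
SSB = Σnᵢ(x̄ᵢ−x̄)² = 4614.297; SSW = ΣΣ(x−x̄ᵢ)² = 694.875
MSB = 4614.297/2 = 2307.1487; MSW = 694.875/26 = 26.7260
F = MSB/MSW = 86.3261
df = (2, 26)
p-value (upper-tail) = 0.00000
At α=0.05: p < α → reject H₀

reject H₀: yes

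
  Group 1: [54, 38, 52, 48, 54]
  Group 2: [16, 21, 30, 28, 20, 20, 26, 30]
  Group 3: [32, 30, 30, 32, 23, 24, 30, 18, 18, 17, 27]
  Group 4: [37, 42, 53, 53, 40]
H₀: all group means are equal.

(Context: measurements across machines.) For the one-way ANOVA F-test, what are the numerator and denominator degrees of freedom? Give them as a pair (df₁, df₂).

degrees of freedom = [3, 25]

k = 4 groups, N = 29 total
df = (k−1, N−k) = (4−1, 29−4) = (3, 25)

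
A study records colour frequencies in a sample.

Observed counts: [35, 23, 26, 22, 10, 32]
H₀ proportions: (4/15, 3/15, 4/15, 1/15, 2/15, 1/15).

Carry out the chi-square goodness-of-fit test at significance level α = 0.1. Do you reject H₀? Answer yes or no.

reject H₀: yes

n = 148; E_i = n·p_i = [39.47, 29.60, 39.47, 9.87, 19.73, 9.87]
χ² = (35−39.47)²/39.47 + (23−29.60)²/29.60 + (26−39.47)²/39.47 + (22−9.87)²/9.87 + (10−19.73)²/19.73 + (32−9.87)²/9.87 = 75.9443
df = 5
p-value (upper-tail) = 0.00000
At α=0.1: p < α → reject H₀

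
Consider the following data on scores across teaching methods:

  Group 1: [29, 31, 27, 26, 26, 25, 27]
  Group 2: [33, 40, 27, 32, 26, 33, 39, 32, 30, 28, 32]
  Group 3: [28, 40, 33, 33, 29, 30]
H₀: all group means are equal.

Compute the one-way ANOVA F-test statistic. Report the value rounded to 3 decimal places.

Group means [27.29, 32.00, 32.17], grand mean 30.667
SSB = Σnᵢ(x̄ᵢ−x̄)² = 113.071; SSW = ΣΣ(x−x̄ᵢ)² = 316.262
MSB = 113.071/2 = 56.5357; MSW = 316.262/21 = 15.0601
F = MSB/MSW = 3.7540
df = (2, 21)

test statistic = 3.754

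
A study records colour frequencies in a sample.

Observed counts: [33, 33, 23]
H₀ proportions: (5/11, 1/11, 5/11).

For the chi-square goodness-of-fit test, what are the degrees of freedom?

df = k − 1 = 3 − 1 = 2

degrees of freedom = 2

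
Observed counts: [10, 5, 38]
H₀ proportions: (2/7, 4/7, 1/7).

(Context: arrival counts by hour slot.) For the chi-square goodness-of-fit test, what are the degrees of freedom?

degrees of freedom = 2

df = k − 1 = 3 − 1 = 2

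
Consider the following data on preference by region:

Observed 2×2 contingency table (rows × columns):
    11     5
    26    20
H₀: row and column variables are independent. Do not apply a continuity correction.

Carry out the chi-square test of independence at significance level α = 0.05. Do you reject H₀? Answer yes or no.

reject H₀: no

Row totals [16, 46], col totals [37, 25], n=62
χ² = (11−9.55)²/9.55 + (5−6.45)²/6.45 + (26−27.45)²/27.45 + (20−18.55)²/18.55 = 0.7377
df = 1
p-value (upper-tail) = 0.39041
At α=0.05: p ≥ α → fail to reject H₀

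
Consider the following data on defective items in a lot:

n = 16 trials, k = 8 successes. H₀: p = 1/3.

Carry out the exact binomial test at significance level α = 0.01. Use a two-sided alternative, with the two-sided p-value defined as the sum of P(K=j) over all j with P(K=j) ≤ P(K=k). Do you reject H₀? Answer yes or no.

reject H₀: no

Exact binomial: n=16, k=8, p₀=1/3=0.3333
P(X=j) = C(n,j)·p₀^j·(1−p₀)^(n−j); p = Σ P(X=j) over j with P(X=j) ≤ P(X=8)
p-value (two-sided) = 0.18588
At α=0.01: p ≥ α → fail to reject H₀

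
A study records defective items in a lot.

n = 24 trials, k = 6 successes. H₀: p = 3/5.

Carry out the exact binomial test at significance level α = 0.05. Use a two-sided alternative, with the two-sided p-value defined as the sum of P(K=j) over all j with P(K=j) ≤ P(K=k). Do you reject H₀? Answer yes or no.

Exact binomial: n=24, k=6, p₀=3/5=0.6000
P(X=j) = C(n,j)·p₀^j·(1−p₀)^(n−j); p = Σ P(X=j) over j with P(X=j) ≤ P(X=6)
p-value (two-sided) = 0.00062
At α=0.05: p < α → reject H₀

reject H₀: yes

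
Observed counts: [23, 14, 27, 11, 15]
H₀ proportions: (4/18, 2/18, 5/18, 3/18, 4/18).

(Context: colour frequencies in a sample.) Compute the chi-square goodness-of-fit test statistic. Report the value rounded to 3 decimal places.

test statistic = 4.527

n = 90; E_i = n·p_i = [20.00, 10.00, 25.00, 15.00, 20.00]
χ² = (23−20.00)²/20.00 + (14−10.00)²/10.00 + (27−25.00)²/25.00 + (11−15.00)²/15.00 + (15−20.00)²/20.00 = 4.5267
df = 4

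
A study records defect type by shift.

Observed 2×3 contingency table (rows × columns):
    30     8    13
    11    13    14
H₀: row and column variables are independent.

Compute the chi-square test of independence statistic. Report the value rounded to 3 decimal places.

Row totals [51, 38], col totals [41, 21, 27], n=89
χ² = (30−23.49)²/23.49 + (8−12.03)²/12.03 + (13−15.47)²/15.47 + (11−17.51)²/17.51 + (13−8.97)²/8.97 + (14−11.53)²/11.53 = 8.3108
df = 2

test statistic = 8.311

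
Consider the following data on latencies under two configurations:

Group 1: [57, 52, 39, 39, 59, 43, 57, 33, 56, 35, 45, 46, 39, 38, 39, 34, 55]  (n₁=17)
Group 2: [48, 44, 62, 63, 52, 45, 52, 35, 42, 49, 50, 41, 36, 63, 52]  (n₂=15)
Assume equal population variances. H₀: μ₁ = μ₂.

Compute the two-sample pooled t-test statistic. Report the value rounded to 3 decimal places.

test statistic = -1.216

x̄₁=45.059, s₁=9.072, n₁=17
x̄₂=48.933, s₂=8.900, n₂=15
s_p² = [16·9.072² + 14·8.900²]/30 = 80.8625
SE = √(s_p²·(1/17+1/15)) = 3.1855
t = (45.059−48.933)/3.1855 = -1.2163
df = 30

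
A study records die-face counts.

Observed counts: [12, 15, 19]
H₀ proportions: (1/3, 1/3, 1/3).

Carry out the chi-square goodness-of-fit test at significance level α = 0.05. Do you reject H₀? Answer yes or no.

reject H₀: no

n = 46; E_i = n·p_i = [15.33, 15.33, 15.33]
χ² = (12−15.33)²/15.33 + (15−15.33)²/15.33 + (19−15.33)²/15.33 = 1.6087
df = 2
p-value (upper-tail) = 0.44738
At α=0.05: p ≥ α → fail to reject H₀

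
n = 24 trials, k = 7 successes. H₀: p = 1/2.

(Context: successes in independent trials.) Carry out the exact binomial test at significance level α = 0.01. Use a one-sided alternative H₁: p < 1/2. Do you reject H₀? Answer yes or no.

reject H₀: no

Exact binomial: n=24, k=7, p₀=1/2=0.5000
P(X≤7) from Σ C(n,i)·p₀^i·(1−p₀)^(n−i)
p-value (one-sided, H₁ less) = 0.03196
At α=0.01: p ≥ α → fail to reject H₀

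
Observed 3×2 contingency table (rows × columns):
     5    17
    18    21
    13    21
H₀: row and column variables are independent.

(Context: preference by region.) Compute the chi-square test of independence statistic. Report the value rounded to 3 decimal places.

Row totals [22, 39, 34], col totals [36, 59], n=95
χ² = (5−8.34)²/8.34 + (17−13.66)²/13.66 + (18−14.78)²/14.78 + (21−24.22)²/24.22 + (13−12.88)²/12.88 + (21−21.12)²/21.12 = 3.2826
df = 2

test statistic = 3.283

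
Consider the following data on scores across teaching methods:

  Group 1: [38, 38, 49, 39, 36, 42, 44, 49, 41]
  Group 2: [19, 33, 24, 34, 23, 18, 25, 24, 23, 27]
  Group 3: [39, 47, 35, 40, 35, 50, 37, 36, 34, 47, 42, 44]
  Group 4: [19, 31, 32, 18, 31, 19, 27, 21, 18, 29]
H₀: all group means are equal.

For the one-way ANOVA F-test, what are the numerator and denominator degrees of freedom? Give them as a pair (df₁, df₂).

k = 4 groups, N = 41 total
df = (k−1, N−k) = (4−1, 41−4) = (3, 37)

degrees of freedom = [3, 37]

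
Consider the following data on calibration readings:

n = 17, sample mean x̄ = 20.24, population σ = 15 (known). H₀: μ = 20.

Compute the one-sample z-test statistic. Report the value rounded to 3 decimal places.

SE = σ/√n = 15/√17 = 3.6380
z = (x̄−μ₀)/SE = (20.24−20)/3.6380 = 0.0660

test statistic = 0.066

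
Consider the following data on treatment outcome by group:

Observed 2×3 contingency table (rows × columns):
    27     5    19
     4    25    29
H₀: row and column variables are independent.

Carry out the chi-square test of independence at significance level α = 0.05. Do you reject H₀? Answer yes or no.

reject H₀: yes

Row totals [51, 58], col totals [31, 30, 48], n=109
χ² = (27−14.50)²/14.50 + (5−14.04)²/14.04 + (19−22.46)²/22.46 + (4−16.50)²/16.50 + (25−15.96)²/15.96 + (29−25.54)²/25.54 = 32.1643
df = 2
p-value (upper-tail) = 0.00000
At α=0.05: p < α → reject H₀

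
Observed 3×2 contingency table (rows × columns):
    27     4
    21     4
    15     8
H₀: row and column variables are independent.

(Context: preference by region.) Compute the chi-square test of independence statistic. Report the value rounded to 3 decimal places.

test statistic = 4.323

Row totals [31, 25, 23], col totals [63, 16], n=79
χ² = (27−24.72)²/24.72 + (4−6.28)²/6.28 + (21−19.94)²/19.94 + (4−5.06)²/5.06 + (15−18.34)²/18.34 + (8−4.66)²/4.66 = 4.3231
df = 2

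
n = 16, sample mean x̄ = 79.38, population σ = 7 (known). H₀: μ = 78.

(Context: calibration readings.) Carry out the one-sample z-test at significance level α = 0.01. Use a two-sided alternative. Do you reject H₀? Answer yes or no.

SE = σ/√n = 7/√16 = 1.7500
z = (x̄−μ₀)/SE = (79.38−78)/1.7500 = 0.7886
p-value (two-sided) = 0.43036
At α=0.01: p ≥ α → fail to reject H₀

reject H₀: no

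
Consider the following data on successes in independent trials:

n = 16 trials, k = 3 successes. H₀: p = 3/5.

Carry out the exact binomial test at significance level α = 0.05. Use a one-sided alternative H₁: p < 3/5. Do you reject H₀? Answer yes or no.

Exact binomial: n=16, k=3, p₀=3/5=0.6000
P(X≤3) from Σ C(n,i)·p₀^i·(1−p₀)^(n−i)
p-value (one-sided, H₁ less) = 0.00094
At α=0.05: p < α → reject H₀

reject H₀: yes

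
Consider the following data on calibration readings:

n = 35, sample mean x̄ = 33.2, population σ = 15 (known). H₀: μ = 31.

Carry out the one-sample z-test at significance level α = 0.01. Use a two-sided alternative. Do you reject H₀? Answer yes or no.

reject H₀: no

SE = σ/√n = 15/√35 = 2.5355
z = (x̄−μ₀)/SE = (33.2−31)/2.5355 = 0.8677
p-value (two-sided) = 0.38556
At α=0.01: p ≥ α → fail to reject H₀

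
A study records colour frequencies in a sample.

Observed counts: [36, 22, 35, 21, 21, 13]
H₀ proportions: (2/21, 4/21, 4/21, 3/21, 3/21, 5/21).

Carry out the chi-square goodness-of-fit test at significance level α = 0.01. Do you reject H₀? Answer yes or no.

n = 148; E_i = n·p_i = [14.10, 28.19, 28.19, 21.14, 21.14, 35.24]
χ² = (36−14.10)²/14.10 + (22−28.19)²/28.19 + (35−28.19)²/28.19 + (21−21.14)²/21.14 + (21−21.14)²/21.14 + (13−35.24)²/35.24 = 51.0814
df = 5
p-value (upper-tail) = 0.00000
At α=0.01: p < α → reject H₀

reject H₀: yes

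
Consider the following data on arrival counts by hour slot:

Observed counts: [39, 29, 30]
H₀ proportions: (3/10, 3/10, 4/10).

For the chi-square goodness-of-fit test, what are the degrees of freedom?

degrees of freedom = 2

df = k − 1 = 3 − 1 = 2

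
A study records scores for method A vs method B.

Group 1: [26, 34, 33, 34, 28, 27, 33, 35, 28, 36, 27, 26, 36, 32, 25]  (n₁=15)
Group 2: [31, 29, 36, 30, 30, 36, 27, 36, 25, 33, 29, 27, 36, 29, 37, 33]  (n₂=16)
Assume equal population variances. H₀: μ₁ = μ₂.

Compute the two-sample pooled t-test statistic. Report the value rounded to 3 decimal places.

x̄₁=30.667, s₁=4.030, n₁=15
x̄₂=31.500, s₂=3.847, n₂=16
s_p² = [14·4.030² + 15·3.847²]/29 = 15.4943
SE = √(s_p²·(1/15+1/16)) = 1.4147
t = (30.667−31.500)/1.4147 = -0.5891
df = 29

test statistic = -0.589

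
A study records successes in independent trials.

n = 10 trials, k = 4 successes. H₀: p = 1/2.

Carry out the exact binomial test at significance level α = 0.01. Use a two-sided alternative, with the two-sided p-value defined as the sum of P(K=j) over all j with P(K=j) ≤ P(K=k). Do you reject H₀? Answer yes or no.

reject H₀: no

Exact binomial: n=10, k=4, p₀=1/2=0.5000
P(X=j) = C(n,j)·p₀^j·(1−p₀)^(n−j); p = Σ P(X=j) over j with P(X=j) ≤ P(X=4)
p-value (two-sided) = 0.75391
At α=0.01: p ≥ α → fail to reject H₀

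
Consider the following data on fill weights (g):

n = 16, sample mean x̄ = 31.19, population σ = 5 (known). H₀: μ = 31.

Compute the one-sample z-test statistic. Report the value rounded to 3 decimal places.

SE = σ/√n = 5/√16 = 1.2500
z = (x̄−μ₀)/SE = (31.19−31)/1.2500 = 0.1520

test statistic = 0.152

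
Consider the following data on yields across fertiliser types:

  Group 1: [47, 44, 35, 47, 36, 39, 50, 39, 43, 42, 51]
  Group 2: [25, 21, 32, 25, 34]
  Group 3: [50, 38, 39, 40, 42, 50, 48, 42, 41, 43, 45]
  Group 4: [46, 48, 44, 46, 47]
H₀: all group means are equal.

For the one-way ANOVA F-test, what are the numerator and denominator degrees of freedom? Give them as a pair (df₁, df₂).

degrees of freedom = [3, 28]

k = 4 groups, N = 32 total
df = (k−1, N−k) = (4−1, 32−4) = (3, 28)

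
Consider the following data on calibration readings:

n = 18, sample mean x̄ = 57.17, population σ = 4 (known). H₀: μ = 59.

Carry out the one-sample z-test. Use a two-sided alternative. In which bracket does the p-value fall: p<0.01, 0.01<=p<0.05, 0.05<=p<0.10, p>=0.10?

p-value bracket: 0.05<=p<0.10

SE = σ/√n = 4/√18 = 0.9428
z = (x̄−μ₀)/SE = (57.17−59)/0.9428 = -1.9410
p-value (two-sided) = 0.05226
→ bracket: 0.05<=p<0.10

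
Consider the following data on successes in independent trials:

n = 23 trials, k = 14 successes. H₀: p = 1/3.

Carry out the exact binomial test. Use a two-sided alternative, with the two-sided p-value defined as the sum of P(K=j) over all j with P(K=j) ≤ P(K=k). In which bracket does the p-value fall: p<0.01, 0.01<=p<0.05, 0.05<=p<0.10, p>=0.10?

Exact binomial: n=23, k=14, p₀=1/3=0.3333
P(X=j) = C(n,j)·p₀^j·(1−p₀)^(n−j); p = Σ P(X=j) over j with P(X=j) ≤ P(X=14)
p-value (two-sided) = 0.00731
→ bracket: p<0.01

p-value bracket: p<0.01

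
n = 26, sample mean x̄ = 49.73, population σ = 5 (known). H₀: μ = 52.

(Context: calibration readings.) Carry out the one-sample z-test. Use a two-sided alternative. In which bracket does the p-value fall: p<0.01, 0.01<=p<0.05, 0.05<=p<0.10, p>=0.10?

SE = σ/√n = 5/√26 = 0.9806
z = (x̄−μ₀)/SE = (49.73−52)/0.9806 = -2.3150
p-value (two-sided) = 0.02062
→ bracket: 0.01<=p<0.05

p-value bracket: 0.01<=p<0.05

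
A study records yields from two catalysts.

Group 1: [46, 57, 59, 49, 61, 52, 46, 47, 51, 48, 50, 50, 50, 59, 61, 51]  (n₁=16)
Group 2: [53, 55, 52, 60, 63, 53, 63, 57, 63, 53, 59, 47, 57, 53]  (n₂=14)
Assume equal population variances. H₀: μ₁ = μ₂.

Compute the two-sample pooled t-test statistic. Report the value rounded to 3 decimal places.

test statistic = -2.132

x̄₁=52.312, s₁=5.288, n₁=16
x̄₂=56.286, s₂=4.858, n₂=14
s_p² = [15·5.288² + 13·4.858²]/28 = 25.9391
SE = √(s_p²·(1/16+1/14)) = 1.8639
t = (52.312−56.286)/1.8639 = -2.1317
df = 28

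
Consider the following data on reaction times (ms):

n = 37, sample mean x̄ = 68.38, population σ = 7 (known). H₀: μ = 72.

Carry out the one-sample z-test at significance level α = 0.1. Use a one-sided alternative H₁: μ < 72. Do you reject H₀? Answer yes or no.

SE = σ/√n = 7/√37 = 1.1508
z = (x̄−μ₀)/SE = (68.38−72)/1.1508 = -3.1457
p-value (one-sided, H₁ less) = 0.00083
At α=0.1: p < α → reject H₀

reject H₀: yes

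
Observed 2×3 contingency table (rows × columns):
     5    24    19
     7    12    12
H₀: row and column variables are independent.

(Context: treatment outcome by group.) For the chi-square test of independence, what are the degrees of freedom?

degrees of freedom = 2

df = (r−1)(c−1) = (2−1)·(3−1) = 2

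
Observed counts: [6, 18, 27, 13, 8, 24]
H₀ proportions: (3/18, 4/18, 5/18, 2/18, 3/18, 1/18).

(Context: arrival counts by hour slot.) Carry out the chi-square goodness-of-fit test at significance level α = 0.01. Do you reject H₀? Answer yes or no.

n = 96; E_i = n·p_i = [16.00, 21.33, 26.67, 10.67, 16.00, 5.33]
χ² = (6−16.00)²/16.00 + (18−21.33)²/21.33 + (27−26.67)²/26.67 + (13−10.67)²/10.67 + (8−16.00)²/16.00 + (24−5.33)²/5.33 = 76.6188
df = 5
p-value (upper-tail) = 0.00000
At α=0.01: p < α → reject H₀

reject H₀: yes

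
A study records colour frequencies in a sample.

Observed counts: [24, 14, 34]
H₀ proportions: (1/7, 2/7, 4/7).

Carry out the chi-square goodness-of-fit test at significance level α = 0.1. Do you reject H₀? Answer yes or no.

n = 72; E_i = n·p_i = [10.29, 20.57, 41.14]
χ² = (24−10.29)²/10.29 + (14−20.57)²/20.57 + (34−41.14)²/41.14 = 21.6250
df = 2
p-value (upper-tail) = 0.00002
At α=0.1: p < α → reject H₀

reject H₀: yes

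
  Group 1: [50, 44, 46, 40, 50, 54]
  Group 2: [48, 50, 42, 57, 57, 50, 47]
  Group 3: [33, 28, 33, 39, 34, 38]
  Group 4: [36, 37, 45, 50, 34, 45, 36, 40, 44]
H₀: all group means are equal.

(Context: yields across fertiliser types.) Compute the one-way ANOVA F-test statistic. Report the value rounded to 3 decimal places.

test statistic = 12.743

Group means [47.33, 50.14, 34.17, 40.78], grand mean 43.107
SSB = Σnᵢ(x̄ᵢ−x̄)² = 982.099; SSW = ΣΣ(x−x̄ᵢ)² = 616.579
MSB = 982.099/3 = 327.3664; MSW = 616.579/24 = 25.6908
F = MSB/MSW = 12.7426
df = (3, 24)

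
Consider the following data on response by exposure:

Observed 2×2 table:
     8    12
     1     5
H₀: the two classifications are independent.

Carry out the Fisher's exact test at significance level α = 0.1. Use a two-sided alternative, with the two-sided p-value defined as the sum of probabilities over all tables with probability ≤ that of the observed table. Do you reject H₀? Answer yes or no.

Margins: r₁=20, r₂=6, c₁=9, c₂=17, n=26
p_obs = C(20,8)·C(6,1)/C(26,9); sum pmf over tables with pmf ≤ p_obs
p-value (two-sided) = 0.37975
At α=0.1: p ≥ α → fail to reject H₀

reject H₀: no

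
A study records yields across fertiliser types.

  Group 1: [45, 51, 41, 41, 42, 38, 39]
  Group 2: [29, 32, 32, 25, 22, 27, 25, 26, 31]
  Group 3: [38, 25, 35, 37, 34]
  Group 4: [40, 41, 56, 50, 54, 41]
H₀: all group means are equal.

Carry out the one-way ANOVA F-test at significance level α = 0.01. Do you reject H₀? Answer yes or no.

reject H₀: yes

Group means [42.43, 27.67, 33.80, 47.00], grand mean 36.926
SSB = Σnᵢ(x̄ᵢ−x̄)² = 1641.338; SSW = ΣΣ(x−x̄ᵢ)² = 582.514
MSB = 1641.338/3 = 547.1125; MSW = 582.514/23 = 25.3267
F = MSB/MSW = 21.6022
df = (3, 23)
p-value (upper-tail) = 0.00000
At α=0.01: p < α → reject H₀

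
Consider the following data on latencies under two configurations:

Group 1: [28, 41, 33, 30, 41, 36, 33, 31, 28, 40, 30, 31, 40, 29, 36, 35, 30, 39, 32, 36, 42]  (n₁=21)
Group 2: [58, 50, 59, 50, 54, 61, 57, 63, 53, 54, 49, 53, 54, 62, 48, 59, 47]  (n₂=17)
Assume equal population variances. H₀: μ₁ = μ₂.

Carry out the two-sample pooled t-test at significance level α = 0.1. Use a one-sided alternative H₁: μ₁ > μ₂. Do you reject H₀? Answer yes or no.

reject H₀: no

x̄₁=34.333, s₁=4.683, n₁=21
x̄₂=54.765, s₂=5.019, n₂=17
s_p² = [20·4.683² + 16·5.019²]/36 = 23.3813
SE = √(s_p²·(1/21+1/17)) = 1.5776
t = (34.333−54.765)/1.5776 = -12.9511
df = 36
p-value (one-sided, H₁ greater) = 1.00000
At α=0.1: p ≥ α → fail to reject H₀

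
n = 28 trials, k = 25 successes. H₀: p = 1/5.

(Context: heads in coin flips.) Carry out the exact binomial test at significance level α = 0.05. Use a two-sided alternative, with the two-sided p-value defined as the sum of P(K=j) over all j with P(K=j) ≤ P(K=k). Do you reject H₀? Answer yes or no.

Exact binomial: n=28, k=25, p₀=1/5=0.2000
P(X=j) = C(n,j)·p₀^j·(1−p₀)^(n−j); p = Σ P(X=j) over j with P(X=j) ≤ P(X=25)
p-value (two-sided) = 0.00000
At α=0.05: p < α → reject H₀

reject H₀: yes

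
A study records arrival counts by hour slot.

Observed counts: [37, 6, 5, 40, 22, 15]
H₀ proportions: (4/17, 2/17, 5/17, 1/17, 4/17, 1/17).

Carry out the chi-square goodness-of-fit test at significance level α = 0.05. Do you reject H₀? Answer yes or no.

n = 125; E_i = n·p_i = [29.41, 14.71, 36.76, 7.35, 29.41, 7.35]
χ² = (37−29.41)²/29.41 + (6−14.71)²/14.71 + (5−36.76)²/36.76 + (40−7.35)²/7.35 + (22−29.41)²/29.41 + (15−7.35)²/7.35 = 189.3300
df = 5
p-value (upper-tail) = 0.00000
At α=0.05: p < α → reject H₀

reject H₀: yes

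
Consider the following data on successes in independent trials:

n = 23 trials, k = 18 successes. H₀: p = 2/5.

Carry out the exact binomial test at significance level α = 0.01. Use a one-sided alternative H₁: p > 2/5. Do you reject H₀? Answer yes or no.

Exact binomial: n=23, k=18, p₀=2/5=0.4000
P(X≥18) from Σ C(n,i)·p₀^i·(1−p₀)^(n−i)
p-value (one-sided, H₁ greater) = 0.00022
At α=0.01: p < α → reject H₀

reject H₀: yes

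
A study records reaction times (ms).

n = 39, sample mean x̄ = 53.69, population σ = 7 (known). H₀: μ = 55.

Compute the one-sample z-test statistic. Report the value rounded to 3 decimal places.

SE = σ/√n = 7/√39 = 1.1209
z = (x̄−μ₀)/SE = (53.69−55)/1.1209 = -1.1687

test statistic = -1.169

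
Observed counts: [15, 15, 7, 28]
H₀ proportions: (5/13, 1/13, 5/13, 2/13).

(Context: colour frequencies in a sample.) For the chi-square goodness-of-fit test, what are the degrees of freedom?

degrees of freedom = 3

df = k − 1 = 4 − 1 = 3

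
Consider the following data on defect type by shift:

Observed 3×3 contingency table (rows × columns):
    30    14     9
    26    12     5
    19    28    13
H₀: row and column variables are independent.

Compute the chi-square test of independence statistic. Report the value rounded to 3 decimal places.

Row totals [53, 43, 60], col totals [75, 54, 27], n=156
χ² = (30−25.48)²/25.48 + (14−18.35)²/18.35 + (9−9.17)²/9.17 + (26−20.67)²/20.67 + (12−14.88)²/14.88 + (5−7.44)²/7.44 + (19−28.85)²/28.85 + (28−20.77)²/20.77 + (13−10.38)²/10.38 = 11.1044
df = 4

test statistic = 11.104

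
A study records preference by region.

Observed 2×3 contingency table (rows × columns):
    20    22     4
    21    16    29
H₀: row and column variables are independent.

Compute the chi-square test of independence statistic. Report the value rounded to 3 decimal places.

Row totals [46, 66], col totals [41, 38, 33], n=112
χ² = (20−16.84)²/16.84 + (22−15.61)²/15.61 + (4−13.55)²/13.55 + (21−24.16)²/24.16 + (16−22.39)²/22.39 + (29−19.45)²/19.45 = 16.8779
df = 2

test statistic = 16.878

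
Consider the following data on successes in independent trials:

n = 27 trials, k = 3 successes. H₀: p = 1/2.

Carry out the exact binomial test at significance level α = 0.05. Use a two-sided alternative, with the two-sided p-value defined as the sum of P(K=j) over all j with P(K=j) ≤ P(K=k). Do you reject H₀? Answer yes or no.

reject H₀: yes

Exact binomial: n=27, k=3, p₀=1/2=0.5000
P(X=j) = C(n,j)·p₀^j·(1−p₀)^(n−j); p = Σ P(X=j) over j with P(X=j) ≤ P(X=3)
p-value (two-sided) = 0.00005
At α=0.05: p < α → reject H₀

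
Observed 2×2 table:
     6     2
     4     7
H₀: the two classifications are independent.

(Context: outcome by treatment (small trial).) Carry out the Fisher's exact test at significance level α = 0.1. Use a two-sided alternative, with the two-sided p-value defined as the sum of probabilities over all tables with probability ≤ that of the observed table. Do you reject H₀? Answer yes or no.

Margins: r₁=8, r₂=11, c₁=10, c₂=9, n=19
p_obs = C(8,6)·C(11,4)/C(19,10); sum pmf over tables with pmf ≤ p_obs
p-value (two-sided) = 0.16980
At α=0.1: p ≥ α → fail to reject H₀

reject H₀: no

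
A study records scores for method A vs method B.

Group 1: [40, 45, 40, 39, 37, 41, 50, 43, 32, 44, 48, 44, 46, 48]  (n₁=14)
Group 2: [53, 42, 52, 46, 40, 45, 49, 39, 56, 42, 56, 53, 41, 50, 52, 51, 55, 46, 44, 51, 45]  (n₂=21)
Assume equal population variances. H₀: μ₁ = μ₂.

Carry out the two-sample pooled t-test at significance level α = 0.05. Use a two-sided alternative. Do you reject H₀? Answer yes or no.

reject H₀: yes

x̄₁=42.643, s₁=4.861, n₁=14
x̄₂=48.000, s₂=5.431, n₂=21
s_p² = [13·4.861² + 20·5.431²]/33 = 27.1883
SE = √(s_p²·(1/14+1/21)) = 1.7991
t = (42.643−48.000)/1.7991 = -2.9777
df = 33
p-value (two-sided) = 0.00541
At α=0.05: p < α → reject H₀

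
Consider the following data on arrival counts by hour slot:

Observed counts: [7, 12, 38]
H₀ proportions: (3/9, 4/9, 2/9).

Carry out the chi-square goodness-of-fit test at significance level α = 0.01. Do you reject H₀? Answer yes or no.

n = 57; E_i = n·p_i = [19.00, 25.33, 12.67]
χ² = (7−19.00)²/19.00 + (12−25.33)²/25.33 + (38−12.67)²/12.67 = 65.2632
df = 2
p-value (upper-tail) = 0.00000
At α=0.01: p < α → reject H₀

reject H₀: yes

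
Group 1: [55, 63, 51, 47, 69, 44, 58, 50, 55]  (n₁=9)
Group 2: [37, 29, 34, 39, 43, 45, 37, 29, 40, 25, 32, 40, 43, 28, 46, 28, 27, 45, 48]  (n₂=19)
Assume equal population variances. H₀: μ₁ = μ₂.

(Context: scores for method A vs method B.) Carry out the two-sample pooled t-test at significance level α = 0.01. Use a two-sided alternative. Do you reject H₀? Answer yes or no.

x̄₁=54.667, s₁=7.858, n₁=9
x̄₂=36.579, s₂=7.411, n₂=19
s_p² = [8·7.858² + 18·7.411²]/26 = 57.0243
SE = √(s_p²·(1/9+1/19)) = 3.0557
t = (54.667−36.579)/3.0557 = 5.9193
df = 26
p-value (two-sided) = 0.00000
At α=0.01: p < α → reject H₀

reject H₀: yes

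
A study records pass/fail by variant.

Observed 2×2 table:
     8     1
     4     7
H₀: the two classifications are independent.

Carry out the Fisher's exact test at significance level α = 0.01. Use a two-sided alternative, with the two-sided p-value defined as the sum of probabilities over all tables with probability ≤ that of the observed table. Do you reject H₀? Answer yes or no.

Margins: r₁=9, r₂=11, c₁=12, c₂=8, n=20
p_obs = C(9,8)·C(11,4)/C(20,12); sum pmf over tables with pmf ≤ p_obs
p-value (two-sided) = 0.02810
At α=0.01: p ≥ α → fail to reject H₀

reject H₀: no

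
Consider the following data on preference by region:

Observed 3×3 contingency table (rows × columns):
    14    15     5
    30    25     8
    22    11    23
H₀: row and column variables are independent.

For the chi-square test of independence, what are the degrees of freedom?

df = (r−1)(c−1) = (3−1)·(3−1) = 4

degrees of freedom = 4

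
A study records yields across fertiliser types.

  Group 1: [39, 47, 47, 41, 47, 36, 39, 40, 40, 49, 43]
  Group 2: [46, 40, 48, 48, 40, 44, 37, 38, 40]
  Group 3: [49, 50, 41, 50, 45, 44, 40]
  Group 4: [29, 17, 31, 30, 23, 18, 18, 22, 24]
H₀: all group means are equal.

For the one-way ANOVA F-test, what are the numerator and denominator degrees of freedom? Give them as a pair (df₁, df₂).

k = 4 groups, N = 36 total
df = (k−1, N−k) = (4−1, 36−4) = (3, 32)

degrees of freedom = [3, 32]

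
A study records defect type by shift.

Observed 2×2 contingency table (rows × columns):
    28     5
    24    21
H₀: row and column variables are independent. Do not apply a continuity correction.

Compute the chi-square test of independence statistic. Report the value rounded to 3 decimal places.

Row totals [33, 45], col totals [52, 26], n=78
χ² = (28−22.00)²/22.00 + (5−11.00)²/11.00 + (24−30.00)²/30.00 + (21−15.00)²/15.00 = 8.5091
df = 1

test statistic = 8.509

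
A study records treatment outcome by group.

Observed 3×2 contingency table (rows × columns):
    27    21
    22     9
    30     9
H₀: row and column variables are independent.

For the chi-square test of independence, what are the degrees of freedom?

degrees of freedom = 2

df = (r−1)(c−1) = (3−1)·(2−1) = 2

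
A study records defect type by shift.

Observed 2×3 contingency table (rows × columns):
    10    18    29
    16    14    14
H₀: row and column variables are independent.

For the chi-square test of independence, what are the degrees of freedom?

degrees of freedom = 2

df = (r−1)(c−1) = (2−1)·(3−1) = 2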